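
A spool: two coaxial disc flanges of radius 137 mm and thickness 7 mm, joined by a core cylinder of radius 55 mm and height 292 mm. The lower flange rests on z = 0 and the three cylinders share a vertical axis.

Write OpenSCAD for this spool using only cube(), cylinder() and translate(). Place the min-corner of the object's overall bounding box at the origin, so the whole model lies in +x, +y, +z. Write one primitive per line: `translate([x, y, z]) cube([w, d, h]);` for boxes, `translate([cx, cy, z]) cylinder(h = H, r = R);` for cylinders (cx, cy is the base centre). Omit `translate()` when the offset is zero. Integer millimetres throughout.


translate([137, 137, 0]) cylinder(h = 7, r = 137);
translate([137, 137, 7]) cylinder(h = 292, r = 55);
translate([137, 137, 299]) cylinder(h = 7, r = 137);


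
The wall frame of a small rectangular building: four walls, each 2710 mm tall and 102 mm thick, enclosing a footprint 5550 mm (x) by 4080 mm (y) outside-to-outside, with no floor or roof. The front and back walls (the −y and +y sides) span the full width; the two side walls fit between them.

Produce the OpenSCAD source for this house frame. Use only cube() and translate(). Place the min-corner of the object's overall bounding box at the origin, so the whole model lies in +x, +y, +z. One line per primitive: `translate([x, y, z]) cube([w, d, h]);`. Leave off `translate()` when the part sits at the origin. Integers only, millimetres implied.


cube([5550, 102, 2710]);
translate([0, 3978, 0]) cube([5550, 102, 2710]);
translate([0, 102, 0]) cube([102, 3876, 2710]);
translate([5448, 102, 0]) cube([102, 3876, 2710]);


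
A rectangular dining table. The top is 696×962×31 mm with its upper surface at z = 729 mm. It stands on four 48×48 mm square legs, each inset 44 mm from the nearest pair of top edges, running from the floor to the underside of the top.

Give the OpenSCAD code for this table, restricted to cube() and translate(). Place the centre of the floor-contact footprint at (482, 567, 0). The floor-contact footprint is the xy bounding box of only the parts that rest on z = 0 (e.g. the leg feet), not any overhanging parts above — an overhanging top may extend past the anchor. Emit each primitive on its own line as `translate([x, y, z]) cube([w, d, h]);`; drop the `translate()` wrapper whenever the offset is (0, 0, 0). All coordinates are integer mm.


translate([134, 86, 698]) cube([696, 962, 31]);
translate([178, 130, 0]) cube([48, 48, 698]);
translate([738, 130, 0]) cube([48, 48, 698]);
translate([178, 956, 0]) cube([48, 48, 698]);
translate([738, 956, 0]) cube([48, 48, 698]);


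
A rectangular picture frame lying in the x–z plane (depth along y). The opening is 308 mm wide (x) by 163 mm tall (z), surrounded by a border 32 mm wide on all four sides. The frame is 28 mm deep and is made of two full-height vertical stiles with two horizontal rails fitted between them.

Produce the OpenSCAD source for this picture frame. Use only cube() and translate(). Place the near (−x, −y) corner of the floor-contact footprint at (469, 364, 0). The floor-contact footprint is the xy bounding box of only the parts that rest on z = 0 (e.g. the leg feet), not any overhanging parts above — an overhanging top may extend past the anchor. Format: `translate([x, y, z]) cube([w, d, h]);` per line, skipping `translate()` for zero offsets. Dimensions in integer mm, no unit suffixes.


translate([469, 364, 0]) cube([32, 28, 227]);
translate([809, 364, 0]) cube([32, 28, 227]);
translate([501, 364, 0]) cube([308, 28, 32]);
translate([501, 364, 195]) cube([308, 28, 32]);


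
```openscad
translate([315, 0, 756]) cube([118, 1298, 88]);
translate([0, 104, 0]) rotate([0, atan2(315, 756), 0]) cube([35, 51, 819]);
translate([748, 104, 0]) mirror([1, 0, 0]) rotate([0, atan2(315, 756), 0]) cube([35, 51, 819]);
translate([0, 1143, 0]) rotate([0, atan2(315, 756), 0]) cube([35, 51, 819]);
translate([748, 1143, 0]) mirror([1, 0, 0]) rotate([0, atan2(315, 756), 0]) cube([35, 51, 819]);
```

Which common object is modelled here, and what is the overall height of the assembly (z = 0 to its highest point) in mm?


A sawhorse. The overall height is 844 mm.

A beam across two mirrored pairs of raked legs — a sawhorse. The beam's underside is at z = 756 (matching the legs' vertical rise in atan2(315, 756)) and the beam is 88 mm tall, so its top is at 756 + 88 = 844 mm. The raked legs top out at the beam's underside, so that is the highest point.


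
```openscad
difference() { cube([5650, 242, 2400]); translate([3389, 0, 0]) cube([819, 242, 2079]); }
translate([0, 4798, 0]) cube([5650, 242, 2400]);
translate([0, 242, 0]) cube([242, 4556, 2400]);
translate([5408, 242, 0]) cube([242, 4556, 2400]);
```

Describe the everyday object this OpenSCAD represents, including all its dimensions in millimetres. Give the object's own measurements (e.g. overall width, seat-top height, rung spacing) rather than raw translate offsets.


A single room: four walls, each 2400 mm tall and 242 mm thick, enclosing an outside footprint 5650×5040 mm (x × y), no floor or roof. The front and back walls (−y and +y sides) run the full x-width; the side walls fit between their inner faces. A door opening 819 mm wide and 2079 mm tall is cut through the front wall from the floor up, its −x edge 3389 mm from the wall's −x end.


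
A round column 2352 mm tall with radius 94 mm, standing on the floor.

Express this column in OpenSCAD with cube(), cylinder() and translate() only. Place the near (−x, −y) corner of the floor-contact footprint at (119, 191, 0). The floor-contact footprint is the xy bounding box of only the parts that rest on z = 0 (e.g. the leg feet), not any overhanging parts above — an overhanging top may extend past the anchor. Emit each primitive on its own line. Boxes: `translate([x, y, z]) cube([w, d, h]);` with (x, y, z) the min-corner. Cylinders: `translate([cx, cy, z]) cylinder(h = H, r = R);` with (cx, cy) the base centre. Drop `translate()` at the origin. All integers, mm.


translate([213, 285, 0]) cylinder(h = 2352, r = 94);


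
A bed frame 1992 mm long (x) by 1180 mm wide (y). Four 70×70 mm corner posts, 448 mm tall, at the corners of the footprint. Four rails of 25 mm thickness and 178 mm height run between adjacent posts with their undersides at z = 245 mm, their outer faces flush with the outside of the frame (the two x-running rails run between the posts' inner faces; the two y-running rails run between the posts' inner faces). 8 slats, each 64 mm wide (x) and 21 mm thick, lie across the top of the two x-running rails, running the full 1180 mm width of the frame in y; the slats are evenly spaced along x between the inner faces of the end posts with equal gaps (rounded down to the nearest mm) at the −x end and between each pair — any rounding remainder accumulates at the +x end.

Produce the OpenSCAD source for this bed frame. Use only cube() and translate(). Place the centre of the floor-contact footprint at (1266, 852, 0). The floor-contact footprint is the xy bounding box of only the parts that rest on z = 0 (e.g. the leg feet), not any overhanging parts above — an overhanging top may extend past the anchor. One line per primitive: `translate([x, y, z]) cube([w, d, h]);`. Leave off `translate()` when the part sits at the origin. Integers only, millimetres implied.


translate([270, 262, 0]) cube([70, 70, 448]);
translate([270, 1372, 0]) cube([70, 70, 448]);
translate([2192, 262, 0]) cube([70, 70, 448]);
translate([2192, 1372, 0]) cube([70, 70, 448]);
translate([340, 262, 245]) cube([1852, 25, 178]);
translate([340, 1417, 245]) cube([1852, 25, 178]);
translate([270, 332, 245]) cube([25, 1040, 178]);
translate([2237, 332, 245]) cube([25, 1040, 178]);
translate([488, 262, 423]) cube([64, 1180, 21]);
translate([700, 262, 423]) cube([64, 1180, 21]);
translate([912, 262, 423]) cube([64, 1180, 21]);
translate([1124, 262, 423]) cube([64, 1180, 21]);
translate([1336, 262, 423]) cube([64, 1180, 21]);
translate([1548, 262, 423]) cube([64, 1180, 21]);
translate([1760, 262, 423]) cube([64, 1180, 21]);
translate([1972, 262, 423]) cube([64, 1180, 21]);


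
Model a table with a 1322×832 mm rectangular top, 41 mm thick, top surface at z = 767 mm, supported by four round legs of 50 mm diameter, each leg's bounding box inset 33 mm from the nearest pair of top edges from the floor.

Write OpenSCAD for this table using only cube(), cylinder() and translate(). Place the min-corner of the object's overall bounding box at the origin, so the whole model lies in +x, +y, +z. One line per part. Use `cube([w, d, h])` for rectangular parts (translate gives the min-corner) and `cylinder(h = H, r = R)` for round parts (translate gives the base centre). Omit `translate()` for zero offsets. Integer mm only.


translate([0, 0, 726]) cube([1322, 832, 41]);
translate([58, 58, 0]) cylinder(h = 726, r = 25);
translate([1264, 58, 0]) cylinder(h = 726, r = 25);
translate([58, 774, 0]) cylinder(h = 726, r = 25);
translate([1264, 774, 0]) cylinder(h = 726, r = 25);


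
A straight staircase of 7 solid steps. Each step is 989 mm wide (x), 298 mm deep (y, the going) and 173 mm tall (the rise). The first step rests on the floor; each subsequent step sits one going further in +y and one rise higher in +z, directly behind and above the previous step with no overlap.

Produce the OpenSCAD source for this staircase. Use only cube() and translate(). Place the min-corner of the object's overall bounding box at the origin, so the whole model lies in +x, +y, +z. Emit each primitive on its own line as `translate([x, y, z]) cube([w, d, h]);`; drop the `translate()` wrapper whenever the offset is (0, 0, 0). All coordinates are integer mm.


cube([989, 298, 173]);
translate([0, 298, 173]) cube([989, 298, 173]);
translate([0, 596, 346]) cube([989, 298, 173]);
translate([0, 894, 519]) cube([989, 298, 173]);
translate([0, 1192, 692]) cube([989, 298, 173]);
translate([0, 1490, 865]) cube([989, 298, 173]);
translate([0, 1788, 1038]) cube([989, 298, 173]);


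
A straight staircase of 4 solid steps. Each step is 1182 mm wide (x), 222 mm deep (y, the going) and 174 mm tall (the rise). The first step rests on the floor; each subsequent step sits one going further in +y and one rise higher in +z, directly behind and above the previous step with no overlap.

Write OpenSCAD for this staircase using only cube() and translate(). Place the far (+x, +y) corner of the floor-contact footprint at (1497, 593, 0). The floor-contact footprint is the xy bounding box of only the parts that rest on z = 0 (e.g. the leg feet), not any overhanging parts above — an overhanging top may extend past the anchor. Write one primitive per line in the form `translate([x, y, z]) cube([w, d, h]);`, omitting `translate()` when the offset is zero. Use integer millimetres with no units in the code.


translate([315, 371, 0]) cube([1182, 222, 174]);
translate([315, 593, 174]) cube([1182, 222, 174]);
translate([315, 815, 348]) cube([1182, 222, 174]);
translate([315, 1037, 522]) cube([1182, 222, 174]);


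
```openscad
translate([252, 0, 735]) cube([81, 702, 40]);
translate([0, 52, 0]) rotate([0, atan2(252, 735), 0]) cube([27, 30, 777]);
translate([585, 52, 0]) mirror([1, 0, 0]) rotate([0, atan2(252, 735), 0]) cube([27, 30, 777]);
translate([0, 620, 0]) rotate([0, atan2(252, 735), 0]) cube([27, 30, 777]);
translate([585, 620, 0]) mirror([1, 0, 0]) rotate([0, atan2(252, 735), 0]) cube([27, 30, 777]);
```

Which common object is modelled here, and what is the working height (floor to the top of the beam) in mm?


A sawhorse. The overall height is 775 mm.

A beam across two mirrored pairs of raked legs — a sawhorse. The beam's underside is at z = 735 (matching the legs' vertical rise in atan2(252, 735)) and the beam is 40 mm tall, so its top is at 735 + 40 = 775 mm. The raked legs top out at the beam's underside, so that is the highest point.


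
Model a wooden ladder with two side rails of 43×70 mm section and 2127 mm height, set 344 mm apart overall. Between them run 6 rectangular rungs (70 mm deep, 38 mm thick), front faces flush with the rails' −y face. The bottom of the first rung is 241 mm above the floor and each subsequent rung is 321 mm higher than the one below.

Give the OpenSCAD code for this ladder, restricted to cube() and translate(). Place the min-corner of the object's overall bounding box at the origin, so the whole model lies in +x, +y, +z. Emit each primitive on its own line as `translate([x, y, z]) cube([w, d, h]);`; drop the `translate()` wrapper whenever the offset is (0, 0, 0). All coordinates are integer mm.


cube([43, 70, 2127]);
translate([301, 0, 0]) cube([43, 70, 2127]);
translate([43, 0, 241]) cube([258, 70, 38]);
translate([43, 0, 562]) cube([258, 70, 38]);
translate([43, 0, 883]) cube([258, 70, 38]);
translate([43, 0, 1204]) cube([258, 70, 38]);
translate([43, 0, 1525]) cube([258, 70, 38]);
translate([43, 0, 1846]) cube([258, 70, 38]);


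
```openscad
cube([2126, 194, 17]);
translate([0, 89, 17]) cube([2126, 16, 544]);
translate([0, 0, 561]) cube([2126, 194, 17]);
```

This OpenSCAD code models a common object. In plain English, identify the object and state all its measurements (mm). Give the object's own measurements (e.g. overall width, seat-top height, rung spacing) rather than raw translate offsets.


An I-beam lying along x, 2126 mm long. Overall section height 578 mm. Two flanges 194 mm wide (y) and 17 mm thick, one on the floor and one at the top; a web 16 mm thick runs between them, centred on the flange width.


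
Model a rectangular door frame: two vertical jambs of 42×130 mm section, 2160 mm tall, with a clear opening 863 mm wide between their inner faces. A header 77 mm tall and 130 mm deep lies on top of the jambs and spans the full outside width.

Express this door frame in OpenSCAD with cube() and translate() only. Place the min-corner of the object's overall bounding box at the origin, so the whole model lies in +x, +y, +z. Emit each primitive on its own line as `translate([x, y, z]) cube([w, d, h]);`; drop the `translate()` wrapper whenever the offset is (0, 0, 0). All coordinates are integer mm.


cube([42, 130, 2160]);
translate([905, 0, 0]) cube([42, 130, 2160]);
translate([0, 0, 2160]) cube([947, 130, 77]);


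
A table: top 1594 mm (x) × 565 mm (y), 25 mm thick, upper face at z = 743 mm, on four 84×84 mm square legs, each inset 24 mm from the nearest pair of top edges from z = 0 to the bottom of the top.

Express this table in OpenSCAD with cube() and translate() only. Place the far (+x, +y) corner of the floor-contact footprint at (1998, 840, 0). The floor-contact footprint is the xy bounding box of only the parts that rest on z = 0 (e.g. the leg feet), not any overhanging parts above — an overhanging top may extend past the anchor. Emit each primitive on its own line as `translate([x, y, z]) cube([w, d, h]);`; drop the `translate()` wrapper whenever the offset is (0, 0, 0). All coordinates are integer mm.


translate([428, 299, 718]) cube([1594, 565, 25]);
translate([452, 323, 0]) cube([84, 84, 718]);
translate([1914, 323, 0]) cube([84, 84, 718]);
translate([452, 756, 0]) cube([84, 84, 718]);
translate([1914, 756, 0]) cube([84, 84, 718]);


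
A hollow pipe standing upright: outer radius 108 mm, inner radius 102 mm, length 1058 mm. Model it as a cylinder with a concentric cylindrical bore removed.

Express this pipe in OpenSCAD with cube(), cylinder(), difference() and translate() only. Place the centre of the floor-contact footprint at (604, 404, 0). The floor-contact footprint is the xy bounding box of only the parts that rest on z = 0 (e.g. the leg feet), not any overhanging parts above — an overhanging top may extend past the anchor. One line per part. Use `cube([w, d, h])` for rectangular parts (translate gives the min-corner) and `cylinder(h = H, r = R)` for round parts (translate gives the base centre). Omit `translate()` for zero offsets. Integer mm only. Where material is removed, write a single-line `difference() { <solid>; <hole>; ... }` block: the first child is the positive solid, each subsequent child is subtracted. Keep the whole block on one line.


difference() { translate([604, 404, 0]) cylinder(h = 1058, r = 108); translate([604, 404, 0]) cylinder(h = 1058, r = 102); }


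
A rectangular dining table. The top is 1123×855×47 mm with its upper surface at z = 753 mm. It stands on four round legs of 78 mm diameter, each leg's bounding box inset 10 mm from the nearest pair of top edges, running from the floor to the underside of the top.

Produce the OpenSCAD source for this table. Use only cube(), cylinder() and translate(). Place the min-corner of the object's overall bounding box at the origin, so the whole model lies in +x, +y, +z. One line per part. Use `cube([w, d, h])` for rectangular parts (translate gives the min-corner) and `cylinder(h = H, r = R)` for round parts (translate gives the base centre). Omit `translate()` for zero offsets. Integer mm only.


// leg_h = 753 - 47 = 706
translate([0, 0, 706]) cube([1123, 855, 47]);
translate([49, 49, 0]) cylinder(h = 706, r = 39);
translate([1074, 49, 0]) cylinder(h = 706, r = 39);
translate([49, 806, 0]) cylinder(h = 706, r = 39);
translate([1074, 806, 0]) cylinder(h = 706, r = 39);


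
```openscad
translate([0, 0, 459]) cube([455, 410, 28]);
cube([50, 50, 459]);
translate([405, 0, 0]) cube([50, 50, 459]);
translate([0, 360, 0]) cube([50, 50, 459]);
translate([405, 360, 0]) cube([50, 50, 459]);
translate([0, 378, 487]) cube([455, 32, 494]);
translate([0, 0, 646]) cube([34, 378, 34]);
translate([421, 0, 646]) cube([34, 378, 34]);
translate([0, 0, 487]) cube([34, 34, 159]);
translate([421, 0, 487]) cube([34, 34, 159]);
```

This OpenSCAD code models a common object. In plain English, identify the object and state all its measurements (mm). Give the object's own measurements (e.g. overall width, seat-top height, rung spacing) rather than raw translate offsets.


A chair. The seat is a 455×410×28 mm slab with its top at z = 487 mm, on four 50×50 mm corner legs (flush with the seat edges, standing on z = 0). A flat backrest 32 mm thick, 494 mm tall, spans the full seat width and rises from the seat top along its +y edge, rear face flush with the rear of the seat. Two armrests of 34×34 mm section run along each side from the seat's front edge to the front of the backrest, top faces 193 mm above the seat top and outer faces flush with the seat's x-edges; a 34×34 mm post under the front of each armrest stands on the seat at the front corner.


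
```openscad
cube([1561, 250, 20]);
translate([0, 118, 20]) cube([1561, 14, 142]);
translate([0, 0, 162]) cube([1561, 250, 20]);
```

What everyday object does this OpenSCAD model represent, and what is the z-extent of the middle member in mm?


An I-beam. The web height is 142 mm.

Two wide flanges with a thin centred web — an I-beam. Overall 182 mm minus two 20 mm flanges gives a web of 182 − 2·20 = 142 mm.


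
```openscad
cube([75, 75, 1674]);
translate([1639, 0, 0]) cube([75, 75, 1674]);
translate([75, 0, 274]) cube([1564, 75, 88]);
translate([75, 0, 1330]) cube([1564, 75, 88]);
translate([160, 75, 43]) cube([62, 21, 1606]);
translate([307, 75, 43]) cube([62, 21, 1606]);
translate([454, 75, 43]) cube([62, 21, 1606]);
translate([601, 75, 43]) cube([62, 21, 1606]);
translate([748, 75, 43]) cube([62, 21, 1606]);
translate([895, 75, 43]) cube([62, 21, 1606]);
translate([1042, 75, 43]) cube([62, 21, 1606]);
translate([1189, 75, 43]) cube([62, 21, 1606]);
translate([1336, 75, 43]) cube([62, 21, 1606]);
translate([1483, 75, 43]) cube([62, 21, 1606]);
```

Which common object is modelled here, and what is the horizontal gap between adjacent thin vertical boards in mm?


A fence section. The picket gap is 85 mm.

Two posts, two rails, 10 pickets — a fence section. Span 1564 mm holds 10 pickets of 62 mm with 11 equal gaps: ⌊(1564 − 10·62) / 11⌋ = 85 mm.


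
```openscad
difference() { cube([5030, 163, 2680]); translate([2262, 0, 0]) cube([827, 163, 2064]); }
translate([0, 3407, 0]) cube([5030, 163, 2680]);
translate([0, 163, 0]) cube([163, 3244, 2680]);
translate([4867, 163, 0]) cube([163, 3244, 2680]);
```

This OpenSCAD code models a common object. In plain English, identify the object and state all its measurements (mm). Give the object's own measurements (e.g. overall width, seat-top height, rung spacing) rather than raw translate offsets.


A single room: four walls, each 2680 mm tall and 163 mm thick, enclosing an outside footprint 5030×3570 mm (x × y), no floor or roof. The front and back walls (−y and +y sides) run the full x-width; the side walls fit between their inner faces. A door opening 827 mm wide and 2064 mm tall is cut through the front wall from the floor up, its −x edge 2262 mm from the wall's −x end.


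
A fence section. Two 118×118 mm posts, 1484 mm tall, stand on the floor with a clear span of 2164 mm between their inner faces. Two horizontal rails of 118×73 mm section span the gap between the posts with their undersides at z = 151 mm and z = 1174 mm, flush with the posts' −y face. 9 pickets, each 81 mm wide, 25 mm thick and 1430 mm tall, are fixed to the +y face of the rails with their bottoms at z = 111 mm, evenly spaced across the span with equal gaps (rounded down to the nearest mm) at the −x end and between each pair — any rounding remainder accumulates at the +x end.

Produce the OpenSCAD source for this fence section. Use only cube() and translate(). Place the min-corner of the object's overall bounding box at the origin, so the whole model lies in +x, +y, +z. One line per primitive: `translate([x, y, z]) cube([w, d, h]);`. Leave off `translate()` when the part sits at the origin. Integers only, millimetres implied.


cube([118, 118, 1484]);
translate([2282, 0, 0]) cube([118, 118, 1484]);
translate([118, 0, 151]) cube([2164, 118, 73]);
translate([118, 0, 1174]) cube([2164, 118, 73]);
translate([261, 118, 111]) cube([81, 25, 1430]);
translate([485, 118, 111]) cube([81, 25, 1430]);
translate([709, 118, 111]) cube([81, 25, 1430]);
translate([933, 118, 111]) cube([81, 25, 1430]);
translate([1157, 118, 111]) cube([81, 25, 1430]);
translate([1381, 118, 111]) cube([81, 25, 1430]);
translate([1605, 118, 111]) cube([81, 25, 1430]);
translate([1829, 118, 111]) cube([81, 25, 1430]);
translate([2053, 118, 111]) cube([81, 25, 1430]);


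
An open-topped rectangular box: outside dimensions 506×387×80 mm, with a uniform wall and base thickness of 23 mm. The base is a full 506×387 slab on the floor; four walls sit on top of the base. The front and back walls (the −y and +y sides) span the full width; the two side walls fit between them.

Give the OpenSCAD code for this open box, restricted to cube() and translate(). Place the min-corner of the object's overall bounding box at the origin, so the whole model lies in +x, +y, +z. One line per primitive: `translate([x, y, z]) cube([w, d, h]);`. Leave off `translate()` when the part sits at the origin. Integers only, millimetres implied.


cube([506, 387, 23]);
translate([0, 0, 23]) cube([506, 23, 57]);
translate([0, 364, 23]) cube([506, 23, 57]);
translate([0, 23, 23]) cube([23, 341, 57]);
translate([483, 23, 23]) cube([23, 341, 57]);


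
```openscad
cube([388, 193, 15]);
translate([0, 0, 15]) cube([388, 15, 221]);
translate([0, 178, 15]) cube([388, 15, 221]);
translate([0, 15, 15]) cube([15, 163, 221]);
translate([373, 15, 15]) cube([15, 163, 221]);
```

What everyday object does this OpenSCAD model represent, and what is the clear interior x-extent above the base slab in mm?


An open box. The internal width is 358 mm.

A 388×193 base slab with four walls standing on it — an open box. The base is 388 mm wide and the walls are 15 mm thick, so the internal width is 388 − 2 × 15 = 358 mm.


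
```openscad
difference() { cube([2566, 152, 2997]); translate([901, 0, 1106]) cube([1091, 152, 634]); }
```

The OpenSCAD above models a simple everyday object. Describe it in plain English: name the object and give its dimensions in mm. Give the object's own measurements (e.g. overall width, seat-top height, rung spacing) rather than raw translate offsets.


A wall 2566 mm long (x), 152 mm thick (y), 2997 mm tall, with a rectangular window opening cut through it. The opening is 1091 mm wide and 634 mm tall; its sill is at z = 1106 mm and its near (−x) edge is 901 mm from the wall's −x end. The opening passes through the full wall thickness.


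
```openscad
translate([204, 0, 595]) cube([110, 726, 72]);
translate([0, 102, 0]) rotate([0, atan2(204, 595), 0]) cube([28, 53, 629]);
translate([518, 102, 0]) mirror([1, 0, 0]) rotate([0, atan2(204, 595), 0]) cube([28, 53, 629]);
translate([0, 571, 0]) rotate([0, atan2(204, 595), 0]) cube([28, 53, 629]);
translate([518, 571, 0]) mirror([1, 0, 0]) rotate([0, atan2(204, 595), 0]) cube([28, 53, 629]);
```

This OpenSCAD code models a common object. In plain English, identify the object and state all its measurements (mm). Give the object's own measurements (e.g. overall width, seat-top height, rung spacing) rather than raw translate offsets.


A sawhorse. A 110×726×72 mm beam (x, y, z) sits on two A-frame leg pairs. Each pair is two raked legs of 28×53 mm section (53 mm along y) splaying symmetrically in x. Each leg rises 595 mm vertically over 204 mm of horizontal reach and is 629 mm long along its own axis. Every leg's outer bottom edge rests on the floor and its outer top edge meets a bottom edge of the beam — the left legs (tilting toward +x) meet the beam's −x bottom edge, the right legs (their mirror images, tilting toward −x) meet its +x bottom edge — so the leg tops tuck under the beam, the beam's underside is 595 mm above the floor, and the feet are 518 mm apart outside-to-outside with the beam centred between them. The two leg pairs are set in 102 mm from either end of the beam.


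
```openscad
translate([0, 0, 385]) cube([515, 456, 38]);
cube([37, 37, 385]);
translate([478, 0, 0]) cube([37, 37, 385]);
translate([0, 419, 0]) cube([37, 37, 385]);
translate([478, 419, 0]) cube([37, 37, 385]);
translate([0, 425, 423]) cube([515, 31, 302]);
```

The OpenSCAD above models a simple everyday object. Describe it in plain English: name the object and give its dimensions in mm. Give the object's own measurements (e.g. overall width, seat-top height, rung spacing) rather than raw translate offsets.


A chair. The seat is a 515×456×38 mm slab with its top at z = 423 mm, on four 37×37 mm corner legs (flush with the seat edges, standing on z = 0). A flat backrest 31 mm thick, 302 mm tall, spans the full seat width and rises from the seat top along its +y edge, rear face flush with the rear of the seat.


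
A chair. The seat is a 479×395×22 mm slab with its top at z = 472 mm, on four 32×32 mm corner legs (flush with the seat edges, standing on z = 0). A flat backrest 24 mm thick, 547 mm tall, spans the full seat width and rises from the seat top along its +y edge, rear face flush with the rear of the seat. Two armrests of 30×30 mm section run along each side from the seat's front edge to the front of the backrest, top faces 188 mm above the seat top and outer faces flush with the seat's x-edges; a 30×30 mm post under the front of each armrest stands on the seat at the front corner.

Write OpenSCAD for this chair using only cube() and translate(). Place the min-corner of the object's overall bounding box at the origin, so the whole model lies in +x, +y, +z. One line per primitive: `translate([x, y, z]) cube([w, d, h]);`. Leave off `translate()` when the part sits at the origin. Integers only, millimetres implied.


// leg_h = 472 - 22 = 450
// arm post h = 188 - 30 = 158
translate([0, 0, 450]) cube([479, 395, 22]);
cube([32, 32, 450]);
translate([447, 0, 0]) cube([32, 32, 450]);
translate([0, 363, 0]) cube([32, 32, 450]);
translate([447, 363, 0]) cube([32, 32, 450]);
translate([0, 371, 472]) cube([479, 24, 547]);
translate([0, 0, 630]) cube([30, 371, 30]);
translate([449, 0, 630]) cube([30, 371, 30]);
translate([0, 0, 472]) cube([30, 30, 158]);
translate([449, 0, 472]) cube([30, 30, 158]);


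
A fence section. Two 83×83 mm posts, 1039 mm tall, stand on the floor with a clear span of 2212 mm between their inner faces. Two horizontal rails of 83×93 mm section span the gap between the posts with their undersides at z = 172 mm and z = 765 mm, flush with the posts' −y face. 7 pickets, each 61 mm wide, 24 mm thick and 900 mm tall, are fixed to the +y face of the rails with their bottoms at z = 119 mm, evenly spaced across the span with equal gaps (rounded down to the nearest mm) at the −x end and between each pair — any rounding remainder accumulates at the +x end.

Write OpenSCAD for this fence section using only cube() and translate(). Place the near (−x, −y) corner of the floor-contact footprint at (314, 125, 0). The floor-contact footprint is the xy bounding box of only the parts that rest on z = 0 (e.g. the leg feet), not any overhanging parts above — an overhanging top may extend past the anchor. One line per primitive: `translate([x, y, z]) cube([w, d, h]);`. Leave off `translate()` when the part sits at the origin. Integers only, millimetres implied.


translate([314, 125, 0]) cube([83, 83, 1039]);
translate([2609, 125, 0]) cube([83, 83, 1039]);
translate([397, 125, 172]) cube([2212, 83, 93]);
translate([397, 125, 765]) cube([2212, 83, 93]);
translate([620, 208, 119]) cube([61, 24, 900]);
translate([904, 208, 119]) cube([61, 24, 900]);
translate([1188, 208, 119]) cube([61, 24, 900]);
translate([1472, 208, 119]) cube([61, 24, 900]);
translate([1756, 208, 119]) cube([61, 24, 900]);
translate([2040, 208, 119]) cube([61, 24, 900]);
translate([2324, 208, 119]) cube([61, 24, 900]);


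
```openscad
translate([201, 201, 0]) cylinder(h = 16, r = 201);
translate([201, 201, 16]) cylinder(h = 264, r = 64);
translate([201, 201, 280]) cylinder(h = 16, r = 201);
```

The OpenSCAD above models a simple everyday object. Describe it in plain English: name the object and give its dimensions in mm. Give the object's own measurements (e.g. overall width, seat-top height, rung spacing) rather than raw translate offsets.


A spool: two coaxial disc flanges of radius 201 mm and thickness 16 mm, joined by a core cylinder of radius 64 mm and height 264 mm. The lower flange rests on z = 0 and the three cylinders share a vertical axis.


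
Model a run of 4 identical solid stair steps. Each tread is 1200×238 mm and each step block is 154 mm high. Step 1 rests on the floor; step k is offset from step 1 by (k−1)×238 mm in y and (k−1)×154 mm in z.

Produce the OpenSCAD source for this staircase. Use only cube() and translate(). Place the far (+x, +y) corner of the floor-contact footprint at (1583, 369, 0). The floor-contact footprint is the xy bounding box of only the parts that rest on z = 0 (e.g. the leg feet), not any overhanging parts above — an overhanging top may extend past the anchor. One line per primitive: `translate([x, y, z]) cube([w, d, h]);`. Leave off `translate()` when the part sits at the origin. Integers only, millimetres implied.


translate([383, 131, 0]) cube([1200, 238, 154]);
translate([383, 369, 154]) cube([1200, 238, 154]);
translate([383, 607, 308]) cube([1200, 238, 154]);
translate([383, 845, 462]) cube([1200, 238, 154]);


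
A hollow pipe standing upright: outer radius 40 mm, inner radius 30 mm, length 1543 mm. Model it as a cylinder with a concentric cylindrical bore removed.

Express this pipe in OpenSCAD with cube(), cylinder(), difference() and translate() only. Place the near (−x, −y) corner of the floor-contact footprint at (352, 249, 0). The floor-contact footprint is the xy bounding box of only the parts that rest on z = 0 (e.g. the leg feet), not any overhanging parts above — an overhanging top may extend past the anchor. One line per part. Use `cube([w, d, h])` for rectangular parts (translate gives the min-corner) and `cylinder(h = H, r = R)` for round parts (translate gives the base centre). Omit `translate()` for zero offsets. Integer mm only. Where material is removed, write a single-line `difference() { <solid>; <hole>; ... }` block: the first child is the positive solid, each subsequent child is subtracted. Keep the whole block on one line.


difference() { translate([392, 289, 0]) cylinder(h = 1543, r = 40); translate([392, 289, 0]) cylinder(h = 1543, r = 30); }


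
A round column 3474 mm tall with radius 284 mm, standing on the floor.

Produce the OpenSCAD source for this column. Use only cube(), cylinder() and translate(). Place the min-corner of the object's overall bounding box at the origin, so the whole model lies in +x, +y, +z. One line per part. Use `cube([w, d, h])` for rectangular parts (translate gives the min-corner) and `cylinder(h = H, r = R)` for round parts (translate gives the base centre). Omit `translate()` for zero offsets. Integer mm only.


translate([284, 284, 0]) cylinder(h = 3474, r = 284);


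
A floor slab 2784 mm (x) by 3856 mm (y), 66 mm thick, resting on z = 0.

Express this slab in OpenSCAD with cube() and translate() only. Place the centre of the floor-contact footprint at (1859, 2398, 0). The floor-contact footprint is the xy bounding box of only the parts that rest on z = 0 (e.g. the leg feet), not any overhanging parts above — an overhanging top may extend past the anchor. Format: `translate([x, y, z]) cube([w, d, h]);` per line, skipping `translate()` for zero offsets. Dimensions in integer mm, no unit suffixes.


translate([467, 470, 0]) cube([2784, 3856, 66]);


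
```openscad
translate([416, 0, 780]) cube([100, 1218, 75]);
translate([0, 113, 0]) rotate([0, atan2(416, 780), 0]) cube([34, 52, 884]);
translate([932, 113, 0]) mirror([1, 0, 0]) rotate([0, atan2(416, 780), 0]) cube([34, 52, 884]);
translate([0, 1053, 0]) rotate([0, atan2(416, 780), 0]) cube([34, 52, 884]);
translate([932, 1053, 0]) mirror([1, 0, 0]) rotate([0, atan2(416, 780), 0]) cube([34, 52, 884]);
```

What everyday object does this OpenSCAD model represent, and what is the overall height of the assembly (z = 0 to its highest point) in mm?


A sawhorse. The overall height is 855 mm.

A beam across two mirrored pairs of raked legs — a sawhorse. The beam's underside is at z = 780 (matching the legs' vertical rise in atan2(416, 780)) and the beam is 75 mm tall, so its top is at 780 + 75 = 855 mm. The raked legs top out at the beam's underside, so that is the highest point.


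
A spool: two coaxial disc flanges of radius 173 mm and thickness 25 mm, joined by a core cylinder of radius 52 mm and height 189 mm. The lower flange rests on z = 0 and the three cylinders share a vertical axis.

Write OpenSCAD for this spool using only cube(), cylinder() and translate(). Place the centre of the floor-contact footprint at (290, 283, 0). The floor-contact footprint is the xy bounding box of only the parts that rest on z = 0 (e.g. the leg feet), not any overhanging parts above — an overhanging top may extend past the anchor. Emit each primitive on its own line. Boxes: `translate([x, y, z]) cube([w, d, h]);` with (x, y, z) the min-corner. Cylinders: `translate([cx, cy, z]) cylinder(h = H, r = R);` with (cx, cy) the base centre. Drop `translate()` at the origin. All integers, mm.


translate([290, 283, 0]) cylinder(h = 25, r = 173);
translate([290, 283, 25]) cylinder(h = 189, r = 52);
translate([290, 283, 214]) cylinder(h = 25, r = 173);


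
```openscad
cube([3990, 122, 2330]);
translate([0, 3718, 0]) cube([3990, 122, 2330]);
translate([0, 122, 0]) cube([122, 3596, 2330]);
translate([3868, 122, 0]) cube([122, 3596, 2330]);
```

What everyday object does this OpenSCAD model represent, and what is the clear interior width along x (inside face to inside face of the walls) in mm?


A house (or room) frame. The interior width is 3746 mm.

Four 2330 mm walls enclosing a rectangle with no floor or roof — a room or house frame. Outside width is 3990 mm and wall thickness is 122 mm, so the interior width is 3990 − 2 × 122 = 3746 mm.


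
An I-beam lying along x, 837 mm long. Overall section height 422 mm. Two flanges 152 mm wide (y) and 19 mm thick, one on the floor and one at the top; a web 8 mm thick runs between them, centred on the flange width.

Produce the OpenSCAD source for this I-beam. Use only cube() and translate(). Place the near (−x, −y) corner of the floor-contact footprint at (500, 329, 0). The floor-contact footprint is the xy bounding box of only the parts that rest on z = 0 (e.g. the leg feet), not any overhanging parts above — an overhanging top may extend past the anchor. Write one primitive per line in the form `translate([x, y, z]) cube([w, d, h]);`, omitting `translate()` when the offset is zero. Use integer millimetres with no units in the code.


translate([500, 329, 0]) cube([837, 152, 19]);
translate([500, 401, 19]) cube([837, 8, 384]);
translate([500, 329, 403]) cube([837, 152, 19]);


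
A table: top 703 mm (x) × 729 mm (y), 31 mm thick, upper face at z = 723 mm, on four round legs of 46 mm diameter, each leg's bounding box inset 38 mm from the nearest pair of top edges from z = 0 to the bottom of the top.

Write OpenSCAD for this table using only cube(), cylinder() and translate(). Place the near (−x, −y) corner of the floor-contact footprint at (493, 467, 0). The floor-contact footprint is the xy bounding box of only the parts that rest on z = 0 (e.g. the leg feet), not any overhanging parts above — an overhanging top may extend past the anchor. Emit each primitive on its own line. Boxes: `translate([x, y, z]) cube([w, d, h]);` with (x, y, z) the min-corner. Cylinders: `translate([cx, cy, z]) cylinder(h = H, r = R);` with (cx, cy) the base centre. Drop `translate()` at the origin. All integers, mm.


// leg_h = 723 - 31 = 692
translate([455, 429, 692]) cube([703, 729, 31]);
translate([516, 490, 0]) cylinder(h = 692, r = 23);
translate([1097, 490, 0]) cylinder(h = 692, r = 23);
translate([516, 1097, 0]) cylinder(h = 692, r = 23);
translate([1097, 1097, 0]) cylinder(h = 692, r = 23);


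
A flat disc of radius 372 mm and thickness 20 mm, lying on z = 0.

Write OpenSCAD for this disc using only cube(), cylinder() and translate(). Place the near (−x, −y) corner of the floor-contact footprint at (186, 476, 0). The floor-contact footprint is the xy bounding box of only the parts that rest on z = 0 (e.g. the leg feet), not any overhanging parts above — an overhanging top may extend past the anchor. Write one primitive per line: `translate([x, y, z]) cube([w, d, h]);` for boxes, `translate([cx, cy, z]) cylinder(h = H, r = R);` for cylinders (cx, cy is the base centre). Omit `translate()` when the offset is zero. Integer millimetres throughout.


translate([558, 848, 0]) cylinder(h = 20, r = 372);


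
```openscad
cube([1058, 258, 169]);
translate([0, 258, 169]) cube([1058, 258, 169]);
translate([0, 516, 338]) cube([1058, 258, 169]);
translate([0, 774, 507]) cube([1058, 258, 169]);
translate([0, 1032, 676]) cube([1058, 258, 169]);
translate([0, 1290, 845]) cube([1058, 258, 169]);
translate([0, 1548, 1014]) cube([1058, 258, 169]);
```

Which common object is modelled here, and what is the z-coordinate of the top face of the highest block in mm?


A staircase. The total rise is 1183 mm.

7 identical blocks, each offset up and back from the previous — a staircase. Each step is 169 mm tall and there are 7 of them, so the total rise is 7 × 169 = 1183 mm.


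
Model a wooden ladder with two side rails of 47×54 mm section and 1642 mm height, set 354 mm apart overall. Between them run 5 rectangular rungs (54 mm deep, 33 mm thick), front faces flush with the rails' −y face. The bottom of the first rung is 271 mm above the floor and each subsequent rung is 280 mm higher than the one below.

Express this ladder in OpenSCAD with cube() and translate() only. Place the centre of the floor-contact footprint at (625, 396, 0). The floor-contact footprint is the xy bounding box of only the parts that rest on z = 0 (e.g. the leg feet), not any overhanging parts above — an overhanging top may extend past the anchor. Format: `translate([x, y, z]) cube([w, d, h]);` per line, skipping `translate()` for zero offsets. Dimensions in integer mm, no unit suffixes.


translate([448, 369, 0]) cube([47, 54, 1642]);
translate([755, 369, 0]) cube([47, 54, 1642]);
translate([495, 369, 271]) cube([260, 54, 33]);
translate([495, 369, 551]) cube([260, 54, 33]);
translate([495, 369, 831]) cube([260, 54, 33]);
translate([495, 369, 1111]) cube([260, 54, 33]);
translate([495, 369, 1391]) cube([260, 54, 33]);
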